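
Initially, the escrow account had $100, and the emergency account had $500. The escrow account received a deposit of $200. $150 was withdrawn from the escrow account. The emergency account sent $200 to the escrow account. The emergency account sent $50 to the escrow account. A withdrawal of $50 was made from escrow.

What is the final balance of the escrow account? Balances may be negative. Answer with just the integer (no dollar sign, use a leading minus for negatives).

Answer: 350

Derivation:
Tracking account balances step by step:
Start: escrow=100, emergency=500
Event 1 (deposit 200 to escrow): escrow: 100 + 200 = 300. Balances: escrow=300, emergency=500
Event 2 (withdraw 150 from escrow): escrow: 300 - 150 = 150. Balances: escrow=150, emergency=500
Event 3 (transfer 200 emergency -> escrow): emergency: 500 - 200 = 300, escrow: 150 + 200 = 350. Balances: escrow=350, emergency=300
Event 4 (transfer 50 emergency -> escrow): emergency: 300 - 50 = 250, escrow: 350 + 50 = 400. Balances: escrow=400, emergency=250
Event 5 (withdraw 50 from escrow): escrow: 400 - 50 = 350. Balances: escrow=350, emergency=250

Final balance of escrow: 350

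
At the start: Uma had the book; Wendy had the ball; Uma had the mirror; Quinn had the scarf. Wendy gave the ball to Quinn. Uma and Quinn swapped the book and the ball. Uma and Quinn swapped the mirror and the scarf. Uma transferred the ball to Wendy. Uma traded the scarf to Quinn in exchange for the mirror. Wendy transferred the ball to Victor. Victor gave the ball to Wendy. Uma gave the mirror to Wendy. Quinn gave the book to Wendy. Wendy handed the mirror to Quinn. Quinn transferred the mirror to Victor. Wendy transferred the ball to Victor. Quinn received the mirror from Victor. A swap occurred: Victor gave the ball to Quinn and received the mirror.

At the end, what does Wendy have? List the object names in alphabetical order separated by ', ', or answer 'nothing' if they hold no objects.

Answer: book

Derivation:
Tracking all object holders:
Start: book:Uma, ball:Wendy, mirror:Uma, scarf:Quinn
Event 1 (give ball: Wendy -> Quinn). State: book:Uma, ball:Quinn, mirror:Uma, scarf:Quinn
Event 2 (swap book<->ball: now book:Quinn, ball:Uma). State: book:Quinn, ball:Uma, mirror:Uma, scarf:Quinn
Event 3 (swap mirror<->scarf: now mirror:Quinn, scarf:Uma). State: book:Quinn, ball:Uma, mirror:Quinn, scarf:Uma
Event 4 (give ball: Uma -> Wendy). State: book:Quinn, ball:Wendy, mirror:Quinn, scarf:Uma
Event 5 (swap scarf<->mirror: now scarf:Quinn, mirror:Uma). State: book:Quinn, ball:Wendy, mirror:Uma, scarf:Quinn
Event 6 (give ball: Wendy -> Victor). State: book:Quinn, ball:Victor, mirror:Uma, scarf:Quinn
Event 7 (give ball: Victor -> Wendy). State: book:Quinn, ball:Wendy, mirror:Uma, scarf:Quinn
Event 8 (give mirror: Uma -> Wendy). State: book:Quinn, ball:Wendy, mirror:Wendy, scarf:Quinn
Event 9 (give book: Quinn -> Wendy). State: book:Wendy, ball:Wendy, mirror:Wendy, scarf:Quinn
Event 10 (give mirror: Wendy -> Quinn). State: book:Wendy, ball:Wendy, mirror:Quinn, scarf:Quinn
Event 11 (give mirror: Quinn -> Victor). State: book:Wendy, ball:Wendy, mirror:Victor, scarf:Quinn
Event 12 (give ball: Wendy -> Victor). State: book:Wendy, ball:Victor, mirror:Victor, scarf:Quinn
Event 13 (give mirror: Victor -> Quinn). State: book:Wendy, ball:Victor, mirror:Quinn, scarf:Quinn
Event 14 (swap ball<->mirror: now ball:Quinn, mirror:Victor). State: book:Wendy, ball:Quinn, mirror:Victor, scarf:Quinn

Final state: book:Wendy, ball:Quinn, mirror:Victor, scarf:Quinn
Wendy holds: book.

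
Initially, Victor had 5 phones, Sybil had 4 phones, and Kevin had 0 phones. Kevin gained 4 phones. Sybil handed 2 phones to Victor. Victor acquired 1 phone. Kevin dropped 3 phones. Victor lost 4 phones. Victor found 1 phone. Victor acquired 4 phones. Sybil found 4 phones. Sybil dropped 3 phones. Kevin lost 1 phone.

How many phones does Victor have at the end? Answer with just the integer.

Answer: 9

Derivation:
Tracking counts step by step:
Start: Victor=5, Sybil=4, Kevin=0
Event 1 (Kevin +4): Kevin: 0 -> 4. State: Victor=5, Sybil=4, Kevin=4
Event 2 (Sybil -> Victor, 2): Sybil: 4 -> 2, Victor: 5 -> 7. State: Victor=7, Sybil=2, Kevin=4
Event 3 (Victor +1): Victor: 7 -> 8. State: Victor=8, Sybil=2, Kevin=4
Event 4 (Kevin -3): Kevin: 4 -> 1. State: Victor=8, Sybil=2, Kevin=1
Event 5 (Victor -4): Victor: 8 -> 4. State: Victor=4, Sybil=2, Kevin=1
Event 6 (Victor +1): Victor: 4 -> 5. State: Victor=5, Sybil=2, Kevin=1
Event 7 (Victor +4): Victor: 5 -> 9. State: Victor=9, Sybil=2, Kevin=1
Event 8 (Sybil +4): Sybil: 2 -> 6. State: Victor=9, Sybil=6, Kevin=1
Event 9 (Sybil -3): Sybil: 6 -> 3. State: Victor=9, Sybil=3, Kevin=1
Event 10 (Kevin -1): Kevin: 1 -> 0. State: Victor=9, Sybil=3, Kevin=0

Victor's final count: 9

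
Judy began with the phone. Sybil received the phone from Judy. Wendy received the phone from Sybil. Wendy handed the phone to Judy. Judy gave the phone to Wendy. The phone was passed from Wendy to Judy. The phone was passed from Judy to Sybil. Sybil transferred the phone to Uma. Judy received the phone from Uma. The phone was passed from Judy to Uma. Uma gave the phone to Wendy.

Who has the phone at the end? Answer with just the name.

Tracking the phone through each event:
Start: Judy has the phone.
After event 1: Sybil has the phone.
After event 2: Wendy has the phone.
After event 3: Judy has the phone.
After event 4: Wendy has the phone.
After event 5: Judy has the phone.
After event 6: Sybil has the phone.
After event 7: Uma has the phone.
After event 8: Judy has the phone.
After event 9: Uma has the phone.
After event 10: Wendy has the phone.

Answer: Wendy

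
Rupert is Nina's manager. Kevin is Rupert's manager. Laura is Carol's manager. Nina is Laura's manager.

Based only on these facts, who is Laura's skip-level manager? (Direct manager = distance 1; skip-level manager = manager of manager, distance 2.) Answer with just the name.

Answer: Rupert

Derivation:
Reconstructing the manager chain from the given facts:
  Kevin -> Rupert -> Nina -> Laura -> Carol
(each arrow means 'manager of the next')
Positions in the chain (0 = top):
  position of Kevin: 0
  position of Rupert: 1
  position of Nina: 2
  position of Laura: 3
  position of Carol: 4

Laura is at position 3; the skip-level manager is 2 steps up the chain, i.e. position 1: Rupert.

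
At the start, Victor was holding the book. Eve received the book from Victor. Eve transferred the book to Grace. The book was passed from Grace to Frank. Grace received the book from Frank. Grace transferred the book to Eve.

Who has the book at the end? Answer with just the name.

Tracking the book through each event:
Start: Victor has the book.
After event 1: Eve has the book.
After event 2: Grace has the book.
After event 3: Frank has the book.
After event 4: Grace has the book.
After event 5: Eve has the book.

Answer: Eve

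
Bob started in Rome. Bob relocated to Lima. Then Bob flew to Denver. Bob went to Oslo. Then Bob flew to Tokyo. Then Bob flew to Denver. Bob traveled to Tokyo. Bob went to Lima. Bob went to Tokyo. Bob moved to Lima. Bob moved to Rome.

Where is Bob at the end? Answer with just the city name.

Tracking Bob's location:
Start: Bob is in Rome.
After move 1: Rome -> Lima. Bob is in Lima.
After move 2: Lima -> Denver. Bob is in Denver.
After move 3: Denver -> Oslo. Bob is in Oslo.
After move 4: Oslo -> Tokyo. Bob is in Tokyo.
After move 5: Tokyo -> Denver. Bob is in Denver.
After move 6: Denver -> Tokyo. Bob is in Tokyo.
After move 7: Tokyo -> Lima. Bob is in Lima.
After move 8: Lima -> Tokyo. Bob is in Tokyo.
After move 9: Tokyo -> Lima. Bob is in Lima.
After move 10: Lima -> Rome. Bob is in Rome.

Answer: Rome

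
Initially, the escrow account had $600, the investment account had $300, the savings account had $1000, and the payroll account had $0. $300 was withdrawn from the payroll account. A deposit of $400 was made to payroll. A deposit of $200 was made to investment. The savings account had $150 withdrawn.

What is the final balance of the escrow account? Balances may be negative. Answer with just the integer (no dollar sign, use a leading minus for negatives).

Tracking account balances step by step:
Start: escrow=600, investment=300, savings=1000, payroll=0
Event 1 (withdraw 300 from payroll): payroll: 0 - 300 = -300. Balances: escrow=600, investment=300, savings=1000, payroll=-300
Event 2 (deposit 400 to payroll): payroll: -300 + 400 = 100. Balances: escrow=600, investment=300, savings=1000, payroll=100
Event 3 (deposit 200 to investment): investment: 300 + 200 = 500. Balances: escrow=600, investment=500, savings=1000, payroll=100
Event 4 (withdraw 150 from savings): savings: 1000 - 150 = 850. Balances: escrow=600, investment=500, savings=850, payroll=100

Final balance of escrow: 600

Answer: 600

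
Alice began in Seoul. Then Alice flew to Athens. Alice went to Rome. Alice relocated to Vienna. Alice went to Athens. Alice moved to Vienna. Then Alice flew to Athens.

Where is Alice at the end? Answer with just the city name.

Answer: Athens

Derivation:
Tracking Alice's location:
Start: Alice is in Seoul.
After move 1: Seoul -> Athens. Alice is in Athens.
After move 2: Athens -> Rome. Alice is in Rome.
After move 3: Rome -> Vienna. Alice is in Vienna.
After move 4: Vienna -> Athens. Alice is in Athens.
After move 5: Athens -> Vienna. Alice is in Vienna.
After move 6: Vienna -> Athens. Alice is in Athens.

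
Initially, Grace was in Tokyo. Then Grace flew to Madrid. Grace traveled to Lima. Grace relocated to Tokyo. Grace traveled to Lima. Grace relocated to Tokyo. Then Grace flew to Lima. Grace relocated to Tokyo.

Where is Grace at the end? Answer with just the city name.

Answer: Tokyo

Derivation:
Tracking Grace's location:
Start: Grace is in Tokyo.
After move 1: Tokyo -> Madrid. Grace is in Madrid.
After move 2: Madrid -> Lima. Grace is in Lima.
After move 3: Lima -> Tokyo. Grace is in Tokyo.
After move 4: Tokyo -> Lima. Grace is in Lima.
After move 5: Lima -> Tokyo. Grace is in Tokyo.
After move 6: Tokyo -> Lima. Grace is in Lima.
After move 7: Lima -> Tokyo. Grace is in Tokyo.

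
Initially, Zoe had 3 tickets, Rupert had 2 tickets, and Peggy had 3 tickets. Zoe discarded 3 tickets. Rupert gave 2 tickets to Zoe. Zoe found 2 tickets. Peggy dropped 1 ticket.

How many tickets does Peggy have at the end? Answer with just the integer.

Tracking counts step by step:
Start: Zoe=3, Rupert=2, Peggy=3
Event 1 (Zoe -3): Zoe: 3 -> 0. State: Zoe=0, Rupert=2, Peggy=3
Event 2 (Rupert -> Zoe, 2): Rupert: 2 -> 0, Zoe: 0 -> 2. State: Zoe=2, Rupert=0, Peggy=3
Event 3 (Zoe +2): Zoe: 2 -> 4. State: Zoe=4, Rupert=0, Peggy=3
Event 4 (Peggy -1): Peggy: 3 -> 2. State: Zoe=4, Rupert=0, Peggy=2

Peggy's final count: 2

Answer: 2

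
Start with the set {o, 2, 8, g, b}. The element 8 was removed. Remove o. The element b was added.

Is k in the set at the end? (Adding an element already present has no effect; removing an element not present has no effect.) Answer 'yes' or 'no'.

Answer: no

Derivation:
Tracking the set through each operation:
Start: {2, 8, b, g, o}
Event 1 (remove 8): removed. Set: {2, b, g, o}
Event 2 (remove o): removed. Set: {2, b, g}
Event 3 (add b): already present, no change. Set: {2, b, g}

Final set: {2, b, g} (size 3)
k is NOT in the final set.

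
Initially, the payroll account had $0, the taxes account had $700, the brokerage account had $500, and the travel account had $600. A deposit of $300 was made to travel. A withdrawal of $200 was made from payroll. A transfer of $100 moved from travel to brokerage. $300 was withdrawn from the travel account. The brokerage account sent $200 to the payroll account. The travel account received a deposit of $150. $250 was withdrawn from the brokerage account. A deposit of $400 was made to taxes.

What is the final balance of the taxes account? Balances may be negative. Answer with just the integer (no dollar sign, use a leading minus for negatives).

Tracking account balances step by step:
Start: payroll=0, taxes=700, brokerage=500, travel=600
Event 1 (deposit 300 to travel): travel: 600 + 300 = 900. Balances: payroll=0, taxes=700, brokerage=500, travel=900
Event 2 (withdraw 200 from payroll): payroll: 0 - 200 = -200. Balances: payroll=-200, taxes=700, brokerage=500, travel=900
Event 3 (transfer 100 travel -> brokerage): travel: 900 - 100 = 800, brokerage: 500 + 100 = 600. Balances: payroll=-200, taxes=700, brokerage=600, travel=800
Event 4 (withdraw 300 from travel): travel: 800 - 300 = 500. Balances: payroll=-200, taxes=700, brokerage=600, travel=500
Event 5 (transfer 200 brokerage -> payroll): brokerage: 600 - 200 = 400, payroll: -200 + 200 = 0. Balances: payroll=0, taxes=700, brokerage=400, travel=500
Event 6 (deposit 150 to travel): travel: 500 + 150 = 650. Balances: payroll=0, taxes=700, brokerage=400, travel=650
Event 7 (withdraw 250 from brokerage): brokerage: 400 - 250 = 150. Balances: payroll=0, taxes=700, brokerage=150, travel=650
Event 8 (deposit 400 to taxes): taxes: 700 + 400 = 1100. Balances: payroll=0, taxes=1100, brokerage=150, travel=650

Final balance of taxes: 1100

Answer: 1100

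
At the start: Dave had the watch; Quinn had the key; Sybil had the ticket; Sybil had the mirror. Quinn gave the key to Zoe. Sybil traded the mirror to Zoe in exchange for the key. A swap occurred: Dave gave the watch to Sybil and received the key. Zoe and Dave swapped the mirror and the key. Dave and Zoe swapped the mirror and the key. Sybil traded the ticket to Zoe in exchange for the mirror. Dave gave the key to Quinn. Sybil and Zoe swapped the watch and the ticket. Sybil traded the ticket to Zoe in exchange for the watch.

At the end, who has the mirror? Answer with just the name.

Tracking all object holders:
Start: watch:Dave, key:Quinn, ticket:Sybil, mirror:Sybil
Event 1 (give key: Quinn -> Zoe). State: watch:Dave, key:Zoe, ticket:Sybil, mirror:Sybil
Event 2 (swap mirror<->key: now mirror:Zoe, key:Sybil). State: watch:Dave, key:Sybil, ticket:Sybil, mirror:Zoe
Event 3 (swap watch<->key: now watch:Sybil, key:Dave). State: watch:Sybil, key:Dave, ticket:Sybil, mirror:Zoe
Event 4 (swap mirror<->key: now mirror:Dave, key:Zoe). State: watch:Sybil, key:Zoe, ticket:Sybil, mirror:Dave
Event 5 (swap mirror<->key: now mirror:Zoe, key:Dave). State: watch:Sybil, key:Dave, ticket:Sybil, mirror:Zoe
Event 6 (swap ticket<->mirror: now ticket:Zoe, mirror:Sybil). State: watch:Sybil, key:Dave, ticket:Zoe, mirror:Sybil
Event 7 (give key: Dave -> Quinn). State: watch:Sybil, key:Quinn, ticket:Zoe, mirror:Sybil
Event 8 (swap watch<->ticket: now watch:Zoe, ticket:Sybil). State: watch:Zoe, key:Quinn, ticket:Sybil, mirror:Sybil
Event 9 (swap ticket<->watch: now ticket:Zoe, watch:Sybil). State: watch:Sybil, key:Quinn, ticket:Zoe, mirror:Sybil

Final state: watch:Sybil, key:Quinn, ticket:Zoe, mirror:Sybil
The mirror is held by Sybil.

Answer: Sybil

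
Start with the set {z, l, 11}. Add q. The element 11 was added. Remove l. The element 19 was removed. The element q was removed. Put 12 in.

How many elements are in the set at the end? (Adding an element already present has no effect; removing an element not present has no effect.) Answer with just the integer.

Answer: 3

Derivation:
Tracking the set through each operation:
Start: {11, l, z}
Event 1 (add q): added. Set: {11, l, q, z}
Event 2 (add 11): already present, no change. Set: {11, l, q, z}
Event 3 (remove l): removed. Set: {11, q, z}
Event 4 (remove 19): not present, no change. Set: {11, q, z}
Event 5 (remove q): removed. Set: {11, z}
Event 6 (add 12): added. Set: {11, 12, z}

Final set: {11, 12, z} (size 3)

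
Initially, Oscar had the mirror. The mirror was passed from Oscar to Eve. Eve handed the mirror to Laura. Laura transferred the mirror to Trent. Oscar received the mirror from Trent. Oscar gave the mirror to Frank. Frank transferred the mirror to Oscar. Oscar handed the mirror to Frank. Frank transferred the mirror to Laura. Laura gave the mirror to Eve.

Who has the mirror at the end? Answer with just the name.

Tracking the mirror through each event:
Start: Oscar has the mirror.
After event 1: Eve has the mirror.
After event 2: Laura has the mirror.
After event 3: Trent has the mirror.
After event 4: Oscar has the mirror.
After event 5: Frank has the mirror.
After event 6: Oscar has the mirror.
After event 7: Frank has the mirror.
After event 8: Laura has the mirror.
After event 9: Eve has the mirror.

Answer: Eve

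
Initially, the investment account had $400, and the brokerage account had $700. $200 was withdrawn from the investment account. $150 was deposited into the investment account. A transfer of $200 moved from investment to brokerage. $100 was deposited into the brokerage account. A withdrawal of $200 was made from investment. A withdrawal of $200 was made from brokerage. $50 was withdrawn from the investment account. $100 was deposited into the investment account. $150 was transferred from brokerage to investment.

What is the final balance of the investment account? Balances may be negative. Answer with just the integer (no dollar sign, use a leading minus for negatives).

Tracking account balances step by step:
Start: investment=400, brokerage=700
Event 1 (withdraw 200 from investment): investment: 400 - 200 = 200. Balances: investment=200, brokerage=700
Event 2 (deposit 150 to investment): investment: 200 + 150 = 350. Balances: investment=350, brokerage=700
Event 3 (transfer 200 investment -> brokerage): investment: 350 - 200 = 150, brokerage: 700 + 200 = 900. Balances: investment=150, brokerage=900
Event 4 (deposit 100 to brokerage): brokerage: 900 + 100 = 1000. Balances: investment=150, brokerage=1000
Event 5 (withdraw 200 from investment): investment: 150 - 200 = -50. Balances: investment=-50, brokerage=1000
Event 6 (withdraw 200 from brokerage): brokerage: 1000 - 200 = 800. Balances: investment=-50, brokerage=800
Event 7 (withdraw 50 from investment): investment: -50 - 50 = -100. Balances: investment=-100, brokerage=800
Event 8 (deposit 100 to investment): investment: -100 + 100 = 0. Balances: investment=0, brokerage=800
Event 9 (transfer 150 brokerage -> investment): brokerage: 800 - 150 = 650, investment: 0 + 150 = 150. Balances: investment=150, brokerage=650

Final balance of investment: 150

Answer: 150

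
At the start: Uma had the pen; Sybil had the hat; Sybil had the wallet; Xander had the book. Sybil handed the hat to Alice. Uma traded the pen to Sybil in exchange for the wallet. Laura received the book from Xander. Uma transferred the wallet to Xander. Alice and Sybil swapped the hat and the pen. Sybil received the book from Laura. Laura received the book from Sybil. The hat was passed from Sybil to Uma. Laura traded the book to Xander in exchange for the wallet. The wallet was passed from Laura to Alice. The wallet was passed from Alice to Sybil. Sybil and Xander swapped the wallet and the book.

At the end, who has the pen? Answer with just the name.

Tracking all object holders:
Start: pen:Uma, hat:Sybil, wallet:Sybil, book:Xander
Event 1 (give hat: Sybil -> Alice). State: pen:Uma, hat:Alice, wallet:Sybil, book:Xander
Event 2 (swap pen<->wallet: now pen:Sybil, wallet:Uma). State: pen:Sybil, hat:Alice, wallet:Uma, book:Xander
Event 3 (give book: Xander -> Laura). State: pen:Sybil, hat:Alice, wallet:Uma, book:Laura
Event 4 (give wallet: Uma -> Xander). State: pen:Sybil, hat:Alice, wallet:Xander, book:Laura
Event 5 (swap hat<->pen: now hat:Sybil, pen:Alice). State: pen:Alice, hat:Sybil, wallet:Xander, book:Laura
Event 6 (give book: Laura -> Sybil). State: pen:Alice, hat:Sybil, wallet:Xander, book:Sybil
Event 7 (give book: Sybil -> Laura). State: pen:Alice, hat:Sybil, wallet:Xander, book:Laura
Event 8 (give hat: Sybil -> Uma). State: pen:Alice, hat:Uma, wallet:Xander, book:Laura
Event 9 (swap book<->wallet: now book:Xander, wallet:Laura). State: pen:Alice, hat:Uma, wallet:Laura, book:Xander
Event 10 (give wallet: Laura -> Alice). State: pen:Alice, hat:Uma, wallet:Alice, book:Xander
Event 11 (give wallet: Alice -> Sybil). State: pen:Alice, hat:Uma, wallet:Sybil, book:Xander
Event 12 (swap wallet<->book: now wallet:Xander, book:Sybil). State: pen:Alice, hat:Uma, wallet:Xander, book:Sybil

Final state: pen:Alice, hat:Uma, wallet:Xander, book:Sybil
The pen is held by Alice.

Answer: Alice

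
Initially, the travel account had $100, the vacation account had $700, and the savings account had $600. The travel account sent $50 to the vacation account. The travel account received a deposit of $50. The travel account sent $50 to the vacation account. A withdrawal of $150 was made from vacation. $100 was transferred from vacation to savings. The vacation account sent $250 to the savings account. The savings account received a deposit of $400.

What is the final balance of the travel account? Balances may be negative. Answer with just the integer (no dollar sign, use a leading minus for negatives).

Answer: 50

Derivation:
Tracking account balances step by step:
Start: travel=100, vacation=700, savings=600
Event 1 (transfer 50 travel -> vacation): travel: 100 - 50 = 50, vacation: 700 + 50 = 750. Balances: travel=50, vacation=750, savings=600
Event 2 (deposit 50 to travel): travel: 50 + 50 = 100. Balances: travel=100, vacation=750, savings=600
Event 3 (transfer 50 travel -> vacation): travel: 100 - 50 = 50, vacation: 750 + 50 = 800. Balances: travel=50, vacation=800, savings=600
Event 4 (withdraw 150 from vacation): vacation: 800 - 150 = 650. Balances: travel=50, vacation=650, savings=600
Event 5 (transfer 100 vacation -> savings): vacation: 650 - 100 = 550, savings: 600 + 100 = 700. Balances: travel=50, vacation=550, savings=700
Event 6 (transfer 250 vacation -> savings): vacation: 550 - 250 = 300, savings: 700 + 250 = 950. Balances: travel=50, vacation=300, savings=950
Event 7 (deposit 400 to savings): savings: 950 + 400 = 1350. Balances: travel=50, vacation=300, savings=1350

Final balance of travel: 50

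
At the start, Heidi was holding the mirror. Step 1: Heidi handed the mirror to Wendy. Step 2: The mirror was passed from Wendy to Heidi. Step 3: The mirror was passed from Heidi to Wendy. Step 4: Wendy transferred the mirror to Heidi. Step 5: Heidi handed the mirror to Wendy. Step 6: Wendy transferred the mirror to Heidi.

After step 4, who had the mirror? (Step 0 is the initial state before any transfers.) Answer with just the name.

Tracking the mirror holder through step 4:
After step 0 (start): Heidi
After step 1: Wendy
After step 2: Heidi
After step 3: Wendy
After step 4: Heidi

At step 4, the holder is Heidi.

Answer: Heidi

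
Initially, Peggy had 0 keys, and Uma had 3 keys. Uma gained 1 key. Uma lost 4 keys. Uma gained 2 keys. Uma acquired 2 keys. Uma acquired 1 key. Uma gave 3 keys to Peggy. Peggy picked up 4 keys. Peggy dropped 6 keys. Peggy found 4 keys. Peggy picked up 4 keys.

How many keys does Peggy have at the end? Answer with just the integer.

Tracking counts step by step:
Start: Peggy=0, Uma=3
Event 1 (Uma +1): Uma: 3 -> 4. State: Peggy=0, Uma=4
Event 2 (Uma -4): Uma: 4 -> 0. State: Peggy=0, Uma=0
Event 3 (Uma +2): Uma: 0 -> 2. State: Peggy=0, Uma=2
Event 4 (Uma +2): Uma: 2 -> 4. State: Peggy=0, Uma=4
Event 5 (Uma +1): Uma: 4 -> 5. State: Peggy=0, Uma=5
Event 6 (Uma -> Peggy, 3): Uma: 5 -> 2, Peggy: 0 -> 3. State: Peggy=3, Uma=2
Event 7 (Peggy +4): Peggy: 3 -> 7. State: Peggy=7, Uma=2
Event 8 (Peggy -6): Peggy: 7 -> 1. State: Peggy=1, Uma=2
Event 9 (Peggy +4): Peggy: 1 -> 5. State: Peggy=5, Uma=2
Event 10 (Peggy +4): Peggy: 5 -> 9. State: Peggy=9, Uma=2

Peggy's final count: 9

Answer: 9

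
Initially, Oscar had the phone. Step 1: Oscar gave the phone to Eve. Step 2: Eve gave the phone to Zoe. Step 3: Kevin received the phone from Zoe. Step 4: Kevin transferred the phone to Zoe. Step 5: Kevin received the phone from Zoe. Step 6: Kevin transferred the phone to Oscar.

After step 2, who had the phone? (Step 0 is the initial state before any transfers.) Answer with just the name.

Tracking the phone holder through step 2:
After step 0 (start): Oscar
After step 1: Eve
After step 2: Zoe

At step 2, the holder is Zoe.

Answer: Zoe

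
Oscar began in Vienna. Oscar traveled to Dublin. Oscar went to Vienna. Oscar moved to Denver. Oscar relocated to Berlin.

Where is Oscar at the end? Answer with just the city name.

Tracking Oscar's location:
Start: Oscar is in Vienna.
After move 1: Vienna -> Dublin. Oscar is in Dublin.
After move 2: Dublin -> Vienna. Oscar is in Vienna.
After move 3: Vienna -> Denver. Oscar is in Denver.
After move 4: Denver -> Berlin. Oscar is in Berlin.

Answer: Berlin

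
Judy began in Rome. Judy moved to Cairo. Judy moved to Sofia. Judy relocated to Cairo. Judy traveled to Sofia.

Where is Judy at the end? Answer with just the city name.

Answer: Sofia

Derivation:
Tracking Judy's location:
Start: Judy is in Rome.
After move 1: Rome -> Cairo. Judy is in Cairo.
After move 2: Cairo -> Sofia. Judy is in Sofia.
After move 3: Sofia -> Cairo. Judy is in Cairo.
After move 4: Cairo -> Sofia. Judy is in Sofia.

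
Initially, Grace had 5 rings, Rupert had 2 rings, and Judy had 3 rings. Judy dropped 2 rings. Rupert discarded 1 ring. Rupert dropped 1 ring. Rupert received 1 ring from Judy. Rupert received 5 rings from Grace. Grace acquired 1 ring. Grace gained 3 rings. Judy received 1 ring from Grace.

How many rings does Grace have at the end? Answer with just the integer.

Tracking counts step by step:
Start: Grace=5, Rupert=2, Judy=3
Event 1 (Judy -2): Judy: 3 -> 1. State: Grace=5, Rupert=2, Judy=1
Event 2 (Rupert -1): Rupert: 2 -> 1. State: Grace=5, Rupert=1, Judy=1
Event 3 (Rupert -1): Rupert: 1 -> 0. State: Grace=5, Rupert=0, Judy=1
Event 4 (Judy -> Rupert, 1): Judy: 1 -> 0, Rupert: 0 -> 1. State: Grace=5, Rupert=1, Judy=0
Event 5 (Grace -> Rupert, 5): Grace: 5 -> 0, Rupert: 1 -> 6. State: Grace=0, Rupert=6, Judy=0
Event 6 (Grace +1): Grace: 0 -> 1. State: Grace=1, Rupert=6, Judy=0
Event 7 (Grace +3): Grace: 1 -> 4. State: Grace=4, Rupert=6, Judy=0
Event 8 (Grace -> Judy, 1): Grace: 4 -> 3, Judy: 0 -> 1. State: Grace=3, Rupert=6, Judy=1

Grace's final count: 3

Answer: 3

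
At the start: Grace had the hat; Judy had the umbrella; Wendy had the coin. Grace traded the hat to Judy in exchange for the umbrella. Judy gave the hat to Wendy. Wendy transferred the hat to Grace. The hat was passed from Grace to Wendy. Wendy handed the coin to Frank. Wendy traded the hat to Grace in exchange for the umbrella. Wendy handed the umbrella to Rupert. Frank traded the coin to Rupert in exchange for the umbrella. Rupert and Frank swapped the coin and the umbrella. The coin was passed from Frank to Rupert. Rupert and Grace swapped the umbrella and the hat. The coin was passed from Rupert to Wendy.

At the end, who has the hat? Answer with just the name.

Tracking all object holders:
Start: hat:Grace, umbrella:Judy, coin:Wendy
Event 1 (swap hat<->umbrella: now hat:Judy, umbrella:Grace). State: hat:Judy, umbrella:Grace, coin:Wendy
Event 2 (give hat: Judy -> Wendy). State: hat:Wendy, umbrella:Grace, coin:Wendy
Event 3 (give hat: Wendy -> Grace). State: hat:Grace, umbrella:Grace, coin:Wendy
Event 4 (give hat: Grace -> Wendy). State: hat:Wendy, umbrella:Grace, coin:Wendy
Event 5 (give coin: Wendy -> Frank). State: hat:Wendy, umbrella:Grace, coin:Frank
Event 6 (swap hat<->umbrella: now hat:Grace, umbrella:Wendy). State: hat:Grace, umbrella:Wendy, coin:Frank
Event 7 (give umbrella: Wendy -> Rupert). State: hat:Grace, umbrella:Rupert, coin:Frank
Event 8 (swap coin<->umbrella: now coin:Rupert, umbrella:Frank). State: hat:Grace, umbrella:Frank, coin:Rupert
Event 9 (swap coin<->umbrella: now coin:Frank, umbrella:Rupert). State: hat:Grace, umbrella:Rupert, coin:Frank
Event 10 (give coin: Frank -> Rupert). State: hat:Grace, umbrella:Rupert, coin:Rupert
Event 11 (swap umbrella<->hat: now umbrella:Grace, hat:Rupert). State: hat:Rupert, umbrella:Grace, coin:Rupert
Event 12 (give coin: Rupert -> Wendy). State: hat:Rupert, umbrella:Grace, coin:Wendy

Final state: hat:Rupert, umbrella:Grace, coin:Wendy
The hat is held by Rupert.

Answer: Rupert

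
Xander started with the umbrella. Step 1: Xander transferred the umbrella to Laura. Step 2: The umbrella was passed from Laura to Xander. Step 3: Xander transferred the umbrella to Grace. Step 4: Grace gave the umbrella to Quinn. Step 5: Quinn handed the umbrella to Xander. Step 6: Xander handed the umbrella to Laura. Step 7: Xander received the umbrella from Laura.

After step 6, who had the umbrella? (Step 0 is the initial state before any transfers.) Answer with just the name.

Tracking the umbrella holder through step 6:
After step 0 (start): Xander
After step 1: Laura
After step 2: Xander
After step 3: Grace
After step 4: Quinn
After step 5: Xander
After step 6: Laura

At step 6, the holder is Laura.

Answer: Laura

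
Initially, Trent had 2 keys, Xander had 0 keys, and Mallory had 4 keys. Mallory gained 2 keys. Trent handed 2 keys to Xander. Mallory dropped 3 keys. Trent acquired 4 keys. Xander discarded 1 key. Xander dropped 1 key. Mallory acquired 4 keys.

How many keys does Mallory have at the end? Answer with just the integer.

Answer: 7

Derivation:
Tracking counts step by step:
Start: Trent=2, Xander=0, Mallory=4
Event 1 (Mallory +2): Mallory: 4 -> 6. State: Trent=2, Xander=0, Mallory=6
Event 2 (Trent -> Xander, 2): Trent: 2 -> 0, Xander: 0 -> 2. State: Trent=0, Xander=2, Mallory=6
Event 3 (Mallory -3): Mallory: 6 -> 3. State: Trent=0, Xander=2, Mallory=3
Event 4 (Trent +4): Trent: 0 -> 4. State: Trent=4, Xander=2, Mallory=3
Event 5 (Xander -1): Xander: 2 -> 1. State: Trent=4, Xander=1, Mallory=3
Event 6 (Xander -1): Xander: 1 -> 0. State: Trent=4, Xander=0, Mallory=3
Event 7 (Mallory +4): Mallory: 3 -> 7. State: Trent=4, Xander=0, Mallory=7

Mallory's final count: 7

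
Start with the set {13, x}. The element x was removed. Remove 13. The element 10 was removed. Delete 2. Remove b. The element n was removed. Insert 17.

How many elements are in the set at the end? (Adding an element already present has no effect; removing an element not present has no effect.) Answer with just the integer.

Tracking the set through each operation:
Start: {13, x}
Event 1 (remove x): removed. Set: {13}
Event 2 (remove 13): removed. Set: {}
Event 3 (remove 10): not present, no change. Set: {}
Event 4 (remove 2): not present, no change. Set: {}
Event 5 (remove b): not present, no change. Set: {}
Event 6 (remove n): not present, no change. Set: {}
Event 7 (add 17): added. Set: {17}

Final set: {17} (size 1)

Answer: 1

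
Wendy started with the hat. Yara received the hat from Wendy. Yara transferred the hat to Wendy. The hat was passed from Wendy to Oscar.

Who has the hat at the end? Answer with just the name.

Answer: Oscar

Derivation:
Tracking the hat through each event:
Start: Wendy has the hat.
After event 1: Yara has the hat.
After event 2: Wendy has the hat.
After event 3: Oscar has the hat.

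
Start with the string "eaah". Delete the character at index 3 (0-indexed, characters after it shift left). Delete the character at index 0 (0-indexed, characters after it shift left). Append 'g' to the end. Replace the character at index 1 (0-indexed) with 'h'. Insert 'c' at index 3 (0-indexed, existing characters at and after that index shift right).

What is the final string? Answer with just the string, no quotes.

Applying each edit step by step:
Start: "eaah"
Op 1 (delete idx 3 = 'h'): "eaah" -> "eaa"
Op 2 (delete idx 0 = 'e'): "eaa" -> "aa"
Op 3 (append 'g'): "aa" -> "aag"
Op 4 (replace idx 1: 'a' -> 'h'): "aag" -> "ahg"
Op 5 (insert 'c' at idx 3): "ahg" -> "ahgc"

Answer: ahgc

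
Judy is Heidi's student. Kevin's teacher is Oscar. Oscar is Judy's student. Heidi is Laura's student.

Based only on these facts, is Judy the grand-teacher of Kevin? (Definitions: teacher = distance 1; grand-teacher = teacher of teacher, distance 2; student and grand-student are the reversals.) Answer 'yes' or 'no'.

Reconstructing the teacher chain from the given facts:
  Laura -> Heidi -> Judy -> Oscar -> Kevin
(each arrow means 'teacher of the next')
Positions in the chain (0 = top):
  position of Laura: 0
  position of Heidi: 1
  position of Judy: 2
  position of Oscar: 3
  position of Kevin: 4

Judy is at position 2, Kevin is at position 4; signed distance (j - i) = 2.
'grand-teacher' requires j - i = 2. Actual distance is 2, so the relation HOLDS.

Answer: yes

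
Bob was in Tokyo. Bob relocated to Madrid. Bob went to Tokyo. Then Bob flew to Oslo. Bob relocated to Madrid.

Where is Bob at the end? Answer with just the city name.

Tracking Bob's location:
Start: Bob is in Tokyo.
After move 1: Tokyo -> Madrid. Bob is in Madrid.
After move 2: Madrid -> Tokyo. Bob is in Tokyo.
After move 3: Tokyo -> Oslo. Bob is in Oslo.
After move 4: Oslo -> Madrid. Bob is in Madrid.

Answer: Madrid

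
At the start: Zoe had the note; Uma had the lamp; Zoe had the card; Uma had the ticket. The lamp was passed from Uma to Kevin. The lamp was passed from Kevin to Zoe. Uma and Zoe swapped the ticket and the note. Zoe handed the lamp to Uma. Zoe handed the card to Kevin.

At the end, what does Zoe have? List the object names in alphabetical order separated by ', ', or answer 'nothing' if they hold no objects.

Tracking all object holders:
Start: note:Zoe, lamp:Uma, card:Zoe, ticket:Uma
Event 1 (give lamp: Uma -> Kevin). State: note:Zoe, lamp:Kevin, card:Zoe, ticket:Uma
Event 2 (give lamp: Kevin -> Zoe). State: note:Zoe, lamp:Zoe, card:Zoe, ticket:Uma
Event 3 (swap ticket<->note: now ticket:Zoe, note:Uma). State: note:Uma, lamp:Zoe, card:Zoe, ticket:Zoe
Event 4 (give lamp: Zoe -> Uma). State: note:Uma, lamp:Uma, card:Zoe, ticket:Zoe
Event 5 (give card: Zoe -> Kevin). State: note:Uma, lamp:Uma, card:Kevin, ticket:Zoe

Final state: note:Uma, lamp:Uma, card:Kevin, ticket:Zoe
Zoe holds: ticket.

Answer: ticket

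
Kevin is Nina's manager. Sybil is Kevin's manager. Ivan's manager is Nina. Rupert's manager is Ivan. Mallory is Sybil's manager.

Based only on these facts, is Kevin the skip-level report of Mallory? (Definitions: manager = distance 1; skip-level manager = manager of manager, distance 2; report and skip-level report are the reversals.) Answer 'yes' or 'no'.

Reconstructing the manager chain from the given facts:
  Mallory -> Sybil -> Kevin -> Nina -> Ivan -> Rupert
(each arrow means 'manager of the next')
Positions in the chain (0 = top):
  position of Mallory: 0
  position of Sybil: 1
  position of Kevin: 2
  position of Nina: 3
  position of Ivan: 4
  position of Rupert: 5

Kevin is at position 2, Mallory is at position 0; signed distance (j - i) = -2.
'skip-level report' requires j - i = -2. Actual distance is -2, so the relation HOLDS.

Answer: yes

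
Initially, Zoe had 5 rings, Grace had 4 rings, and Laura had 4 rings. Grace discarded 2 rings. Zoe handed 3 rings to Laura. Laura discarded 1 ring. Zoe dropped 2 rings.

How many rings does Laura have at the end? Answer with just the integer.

Answer: 6

Derivation:
Tracking counts step by step:
Start: Zoe=5, Grace=4, Laura=4
Event 1 (Grace -2): Grace: 4 -> 2. State: Zoe=5, Grace=2, Laura=4
Event 2 (Zoe -> Laura, 3): Zoe: 5 -> 2, Laura: 4 -> 7. State: Zoe=2, Grace=2, Laura=7
Event 3 (Laura -1): Laura: 7 -> 6. State: Zoe=2, Grace=2, Laura=6
Event 4 (Zoe -2): Zoe: 2 -> 0. State: Zoe=0, Grace=2, Laura=6

Laura's final count: 6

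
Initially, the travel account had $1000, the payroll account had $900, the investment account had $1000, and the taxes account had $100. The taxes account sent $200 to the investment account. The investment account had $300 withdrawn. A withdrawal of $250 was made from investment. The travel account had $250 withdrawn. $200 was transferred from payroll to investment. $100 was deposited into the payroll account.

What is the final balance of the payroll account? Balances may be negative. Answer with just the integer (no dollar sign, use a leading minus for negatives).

Answer: 800

Derivation:
Tracking account balances step by step:
Start: travel=1000, payroll=900, investment=1000, taxes=100
Event 1 (transfer 200 taxes -> investment): taxes: 100 - 200 = -100, investment: 1000 + 200 = 1200. Balances: travel=1000, payroll=900, investment=1200, taxes=-100
Event 2 (withdraw 300 from investment): investment: 1200 - 300 = 900. Balances: travel=1000, payroll=900, investment=900, taxes=-100
Event 3 (withdraw 250 from investment): investment: 900 - 250 = 650. Balances: travel=1000, payroll=900, investment=650, taxes=-100
Event 4 (withdraw 250 from travel): travel: 1000 - 250 = 750. Balances: travel=750, payroll=900, investment=650, taxes=-100
Event 5 (transfer 200 payroll -> investment): payroll: 900 - 200 = 700, investment: 650 + 200 = 850. Balances: travel=750, payroll=700, investment=850, taxes=-100
Event 6 (deposit 100 to payroll): payroll: 700 + 100 = 800. Balances: travel=750, payroll=800, investment=850, taxes=-100

Final balance of payroll: 800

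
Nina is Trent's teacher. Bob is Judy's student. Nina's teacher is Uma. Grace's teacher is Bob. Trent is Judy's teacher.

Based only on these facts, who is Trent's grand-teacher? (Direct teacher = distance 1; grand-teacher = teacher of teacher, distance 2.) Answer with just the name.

Answer: Uma

Derivation:
Reconstructing the teacher chain from the given facts:
  Uma -> Nina -> Trent -> Judy -> Bob -> Grace
(each arrow means 'teacher of the next')
Positions in the chain (0 = top):
  position of Uma: 0
  position of Nina: 1
  position of Trent: 2
  position of Judy: 3
  position of Bob: 4
  position of Grace: 5

Trent is at position 2; the grand-teacher is 2 steps up the chain, i.e. position 0: Uma.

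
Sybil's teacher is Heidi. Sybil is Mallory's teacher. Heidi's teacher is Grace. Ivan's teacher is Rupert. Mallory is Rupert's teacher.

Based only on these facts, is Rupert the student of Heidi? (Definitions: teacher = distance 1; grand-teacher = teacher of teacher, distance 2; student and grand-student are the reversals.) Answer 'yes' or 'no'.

Reconstructing the teacher chain from the given facts:
  Grace -> Heidi -> Sybil -> Mallory -> Rupert -> Ivan
(each arrow means 'teacher of the next')
Positions in the chain (0 = top):
  position of Grace: 0
  position of Heidi: 1
  position of Sybil: 2
  position of Mallory: 3
  position of Rupert: 4
  position of Ivan: 5

Rupert is at position 4, Heidi is at position 1; signed distance (j - i) = -3.
'student' requires j - i = -1. Actual distance is -3, so the relation does NOT hold.

Answer: no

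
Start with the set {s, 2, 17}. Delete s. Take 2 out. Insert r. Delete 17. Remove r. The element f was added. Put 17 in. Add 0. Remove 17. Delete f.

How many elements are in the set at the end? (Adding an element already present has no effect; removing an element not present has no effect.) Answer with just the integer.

Answer: 1

Derivation:
Tracking the set through each operation:
Start: {17, 2, s}
Event 1 (remove s): removed. Set: {17, 2}
Event 2 (remove 2): removed. Set: {17}
Event 3 (add r): added. Set: {17, r}
Event 4 (remove 17): removed. Set: {r}
Event 5 (remove r): removed. Set: {}
Event 6 (add f): added. Set: {f}
Event 7 (add 17): added. Set: {17, f}
Event 8 (add 0): added. Set: {0, 17, f}
Event 9 (remove 17): removed. Set: {0, f}
Event 10 (remove f): removed. Set: {0}

Final set: {0} (size 1)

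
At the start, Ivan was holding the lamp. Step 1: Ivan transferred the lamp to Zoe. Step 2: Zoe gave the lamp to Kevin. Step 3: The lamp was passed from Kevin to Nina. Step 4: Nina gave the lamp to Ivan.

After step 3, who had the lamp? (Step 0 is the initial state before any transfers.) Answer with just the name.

Answer: Nina

Derivation:
Tracking the lamp holder through step 3:
After step 0 (start): Ivan
After step 1: Zoe
After step 2: Kevin
After step 3: Nina

At step 3, the holder is Nina.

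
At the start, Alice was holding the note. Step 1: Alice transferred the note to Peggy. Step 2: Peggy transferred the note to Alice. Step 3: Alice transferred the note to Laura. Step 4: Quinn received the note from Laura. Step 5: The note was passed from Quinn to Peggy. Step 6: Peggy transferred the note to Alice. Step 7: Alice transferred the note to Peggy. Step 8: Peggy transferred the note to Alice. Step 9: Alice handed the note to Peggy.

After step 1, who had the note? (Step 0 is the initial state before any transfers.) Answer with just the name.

Answer: Peggy

Derivation:
Tracking the note holder through step 1:
After step 0 (start): Alice
After step 1: Peggy

At step 1, the holder is Peggy.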